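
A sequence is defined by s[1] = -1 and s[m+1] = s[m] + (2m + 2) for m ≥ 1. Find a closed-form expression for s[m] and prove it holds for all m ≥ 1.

Claim: s[m] = m^2 + m − 3.

Base case: s[1] = -1, and 1^2 + 1 − 3 = -1.
Assume s[k] = k^2 + k − 3.
Then s[k+1] = s[k] + (2k + 2) = (k^2 + k − 3) + (2k + 2) = k^2 + 3k − 1,
and (k+1)^2 + (k+1) − 3 = k^2 + 3k − 1.
Hence s[m] = m^2 + m − 3 for every m ≥ 1, by induction.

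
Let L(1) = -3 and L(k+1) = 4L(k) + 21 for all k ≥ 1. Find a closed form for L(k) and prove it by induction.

Claim: L(k) = 4^k − 7.

Base case: L(1) = -3, and 4^1 − 7 = 4 − 7 = -3.
Assume L(r) = 4^r − 7 for some r ≥ 1.
Then L(r+1) = 4L(r) + 21 = 4·(4^r − 7) + 21 = 4^{r+1} − 28 + 21 = 4^{r+1} − 7.
By induction, L(k) = 4^k − 7 for all k ≥ 1.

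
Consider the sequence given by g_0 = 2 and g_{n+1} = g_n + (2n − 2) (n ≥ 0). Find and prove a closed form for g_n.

Claim: g_n = n^2 − 3n + 2.

Base case: g_0 = 2, and 0^2 − 3·0 + 2 = 2.
Assume g_k = k^2 − 3k + 2.
Then g_{k+1} = g_k + (2k − 2) = (k^2 − 3k + 2) + (2k − 2) = k^2 − k,
and (k+1)^2 − 3·(k+1) + 2 = k^2 − k.
Hence g_n = n^2 − 3n + 2 for every n ≥ 0, by induction.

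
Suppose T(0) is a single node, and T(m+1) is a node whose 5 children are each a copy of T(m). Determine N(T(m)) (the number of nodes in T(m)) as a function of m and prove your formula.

Claim: N(T(m)) = (5^{m+1} − 1)/4.

Base case: N(T(0)) = 1, and (5^{0+1} − 1)/4 = 1.
Assume N(T(j)) = (5^{j+1} − 1)/4.
Then N(T(j+1)) = 1 + 5N(T(j)) = 1 + 5·(5^{j+1} − 1)/4 = 1 + (5^{j+2} − 5)/4 = (4 + 5^{j+2} − 5)/4 = (5^{j+2} − 1)/4.
This completes the inductive step, so N(T(m)) = (5^{m+1} − 1)/4 for all m ≥ 0.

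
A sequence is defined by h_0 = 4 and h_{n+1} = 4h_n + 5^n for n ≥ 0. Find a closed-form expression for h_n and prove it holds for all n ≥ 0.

Claim: h_n = 3·4^n + 5^n.

Base case: h_0 = 4, and 3·4^0 + 5^0 = 3 + 1 = 4.
Assume h_r = 3·4^r + 5^r for some r ≥ 0.
Then h_{r+1} = 4h_r + 5^r = 4·(3·4^r + 5^r) + 5^r = 3·4^{r+1} + 4·5^r + 5^r = 3·4^{r+1} + 5·5^r = 3·4^{r+1} + 5^{r+1}.
By induction, h_n = 3·4^n + 5^n for all n ≥ 0.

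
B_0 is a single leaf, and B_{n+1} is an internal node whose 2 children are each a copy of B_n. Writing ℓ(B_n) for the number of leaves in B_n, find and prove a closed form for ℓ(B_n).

Claim: ℓ(B_n) = 2^n.

Base case: ℓ(B_0) = 1, and 2^0 = 1.
Assume ℓ(B_j) = 2^j.
Then ℓ(B_{j+1}) = 2·ℓ(B_j) = 2·2^j = 2^{j+1}.
By induction, ℓ(B_n) = 2^n for all n ≥ 0.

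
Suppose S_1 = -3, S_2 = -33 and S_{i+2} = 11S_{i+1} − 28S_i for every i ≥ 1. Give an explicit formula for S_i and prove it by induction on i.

Claim: S_i = -7^i + 4^i.

Base cases: S_1 = -3 and -7^1 + 4^1 = -3; S_2 = -33 and -7^2 + 4^2 = -33.
Assume S_j = -7^j + 4^j for all 1 ≤ j ≤ k, where k ≥ 2.
Then S_{k+1} = 11S_k − 28S_{k−1} = 11·(-7^k + 4^k) − 28·(-7^{k−1} + 4^{k−1}) = -(11·7 − 28)7^{k−1} + (11·4 − 28)4^{k−1} = -49·7^{k−1} + 16·4^{k−1} = -7^{k+1} + 4^{k+1}.
By strong induction, S_i = -7^i + 4^i for all i ≥ 1.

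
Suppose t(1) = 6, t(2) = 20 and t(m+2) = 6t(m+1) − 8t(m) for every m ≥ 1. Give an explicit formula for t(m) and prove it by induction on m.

Claim: t(m) = 4^m + 2^m.

Base cases: t(1) = 6 and 4^1 + 2^1 = 6; t(2) = 20 and 4^2 + 2^2 = 20.
Assume t(j) = 4^j + 2^j for all 1 ≤ j ≤ r, where r ≥ 2.
Then t(r+1) = 6t(r) − 8t(r−1) = 6·(4^r + 2^r) − 8·(4^{r−1} + 2^{r−1}) = (6·4 − 8)4^{r−1} + (6·2 − 8)2^{r−1} = 16·4^{r−1} + 4·2^{r−1} = 4^{r+1} + 2^{r+1}.
Hence t(m) = 4^m + 2^m for every m ≥ 1, by strong induction.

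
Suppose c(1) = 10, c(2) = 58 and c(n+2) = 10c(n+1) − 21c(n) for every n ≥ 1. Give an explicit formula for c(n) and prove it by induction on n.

Claim: c(n) = 3^n + 7^n.

Base cases: c(1) = 10 and 3^1 + 7^1 = 10; c(2) = 58 and 3^2 + 7^2 = 58.
Assume c(i) = 3^i + 7^i for all 1 ≤ i ≤ j, where j ≥ 2.
Then c(j+1) = 10c(j) − 21c(j−1) = 10·(3^j + 7^j) − 21·(3^{j−1} + 7^{j−1}) = (10·3 − 21)3^{j−1} + (10·7 − 21)7^{j−1} = 9·3^{j−1} + 49·7^{j−1} = 3^{j+1} + 7^{j+1}.
So the formula holds for j+1, and by strong induction c(n) = 3^n + 7^n for all n ≥ 1.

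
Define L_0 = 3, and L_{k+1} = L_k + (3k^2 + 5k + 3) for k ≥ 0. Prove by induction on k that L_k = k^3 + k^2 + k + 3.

Base case: L_0 = 3, and 0^3 + 0^2 + 0 + 3 = 3.
Assume L_j = j^3 + j^2 + j + 3.
Then L_{j+1} = L_j + (3j^2 + 5j + 3) = (j^3 + j^2 + j + 3) + (3j^2 + 5j + 3) = j^3 + 4j^2 + 6j + 6,
and (j+1)^3 + (j+1)^2 + (j+1) + 3 = j^3 + 4j^2 + 6j + 6.
By induction, L_k = k^3 + k^2 + k + 3 for all k ≥ 0.

L_k = k^3 + k^2 + k + 3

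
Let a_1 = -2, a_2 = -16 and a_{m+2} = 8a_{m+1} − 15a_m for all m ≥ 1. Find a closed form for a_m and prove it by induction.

Claim: a_m = -5^m + 3^m.

Base cases: a_1 = -2 and -5^1 + 3^1 = -2; a_2 = -16 and -5^2 + 3^2 = -16.
Assume a_j = -5^j + 3^j for all 1 ≤ j ≤ k, where k ≥ 2.
Then a_{k+1} = 8a_k − 15a_{k−1} = 8·(-5^k + 3^k) − 15·(-5^{k−1} + 3^{k−1}) = -(8·5 − 15)5^{k−1} + (8·3 − 15)3^{k−1} = -25·5^{k−1} + 9·3^{k−1} = -5^{k+1} + 3^{k+1}.
This completes the inductive step, so a_m = -5^m + 3^m for all m ≥ 1.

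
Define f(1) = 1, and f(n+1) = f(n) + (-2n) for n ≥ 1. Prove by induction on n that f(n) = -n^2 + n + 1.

Base case: f(1) = 1, and -1^2 + 1 + 1 = 1.
Assume f(m) = -m^2 + m + 1.
Then f(m+1) = f(m) + (-2m) = (-m^2 + m + 1) + (-2m) = -m^2 − m + 1,
and -(m+1)^2 + (m+1) + 1 = -m^2 − m + 1.
By induction, f(n) = -n^2 + n + 1 for all n ≥ 1.

f(n) = -n^2 + n + 1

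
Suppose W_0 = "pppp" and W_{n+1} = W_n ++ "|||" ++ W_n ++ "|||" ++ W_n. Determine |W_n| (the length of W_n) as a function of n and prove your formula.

Claim: |W_n| = 7·3^n − 3.

Base case: |W_0| = 4, and 7·3^0 − 3 = 4.
Assume |W_j| = 7·3^j − 3.
Then |W_{j+1}| = 3|W_j| + 6 = 3(7·3^j − 3) + 6 = 7·3^{j+1} − 9 + 6 = 7·3^{j+1} − 3.
So the formula holds for j+1, and by induction |W_n| = 7·3^n − 3 for all n ≥ 0.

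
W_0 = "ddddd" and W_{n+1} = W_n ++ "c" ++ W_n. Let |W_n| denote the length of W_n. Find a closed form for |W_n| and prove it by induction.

Claim: |W_n| = 6·2^n − 1.

Base case: |W_0| = 5, and 6·2^0 − 1 = 5.
Assume |W_j| = 6·2^j − 1.
Then |W_{j+1}| = |W_j| + 1 + |W_j| = 2|W_j| + 1 = 2(6·2^j − 1) + 1 = 6·2^{j+1} − 2 + 1 = 6·2^{j+1} − 1.
This completes the inductive step, so |W_n| = 6·2^n − 1 for all n ≥ 0.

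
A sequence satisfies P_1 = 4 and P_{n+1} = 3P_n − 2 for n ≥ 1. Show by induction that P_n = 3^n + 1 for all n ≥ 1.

Base case: P_1 = 4, and 3^1 + 1 = 3 + 1 = 4.
Assume P_k = 3^k + 1 for some k ≥ 1.
Then P_{k+1} = 3P_k − 2 = 3·(3^k + 1) − 2 = 3^{k+1} + 3 − 2 = 3^{k+1} + 1.
This completes the inductive step, so P_n = 3^n + 1 for all n ≥ 1.

P_n = 3^n + 1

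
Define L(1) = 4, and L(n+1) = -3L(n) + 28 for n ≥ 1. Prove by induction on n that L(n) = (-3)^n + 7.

Base case: L(1) = 4, and (-3)^1 + 7 = -3 + 7 = 4.
Assume L(k) = (-3)^k + 7 for some k ≥ 1.
Then L(k+1) = -3L(k) + 28 = -3·((-3)^k + 7) + 28 = -3·(-3)^k − 21 + 28 = (-3)^{k+1} + 7.
This completes the inductive step, so L(n) = (-3)^n + 7 for all n ≥ 1.

L(n) = (-3)^n + 7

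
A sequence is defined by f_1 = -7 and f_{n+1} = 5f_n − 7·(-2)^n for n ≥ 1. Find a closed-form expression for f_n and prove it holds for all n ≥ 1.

Claim: f_n = -5^n + (-2)^n.

Base case: f_1 = -7, and -5^1 + (-2)^1 = -5 − 2 = -7.
Assume f_k = -5^k + (-2)^k for some k ≥ 1.
Then f_{k+1} = 5f_k − 7·(-2)^k = 5·(-5^k + (-2)^k) − 7·(-2)^k = -5^{k+1} + 5·(-2)^k − 7·(-2)^k = -5^{k+1} − 2·(-2)^k = -5^{k+1} + (-2)^{k+1}.
By induction, f_n = -5^n + (-2)^n for all n ≥ 1.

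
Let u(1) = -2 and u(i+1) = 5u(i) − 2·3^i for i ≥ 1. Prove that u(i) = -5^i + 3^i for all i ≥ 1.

Base case: u(1) = -2, and -5^1 + 3^1 = -5 + 3 = -2.
Assume u(m) = -5^m + 3^m for some m ≥ 1.
Then u(m+1) = 5u(m) − 2·3^m = 5·(-5^m + 3^m) − 2·3^m = -5^{m+1} + 5·3^m − 2·3^m = -5^{m+1} + 3·3^m = -5^{m+1} + 3^{m+1}.
Hence u(i) = -5^i + 3^i for every i ≥ 1, by induction.

u(i) = -5^i + 3^i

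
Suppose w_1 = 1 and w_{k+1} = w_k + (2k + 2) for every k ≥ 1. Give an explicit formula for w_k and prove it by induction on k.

Claim: w_k = k^2 + k − 1.

Base case: w_1 = 1, and 1^2 + 1 − 1 = 1.
Assume w_m = m^2 + m − 1.
Then w_{m+1} = w_m + (2m + 2) = (m^2 + m − 1) + (2m + 2) = m^2 + 3m + 1,
and (m+1)^2 + (m+1) − 1 = m^2 + 3m + 1.
This completes the inductive step, so w_k = k^2 + k − 1 for all k ≥ 1.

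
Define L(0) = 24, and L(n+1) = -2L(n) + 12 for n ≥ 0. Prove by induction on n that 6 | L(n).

Base case: L(0) = 24 = 6·4, so 6 | L(0).
Assume 6 | L(k), so L(k) = 6t for some integer t.
Then L(k+1) = -2L(k) + 12 = -2·(6t) + 12 = 6(-2t + 2), so 6 | L(k+1).
So the property holds for k+1, and by induction 6 | L(n) for all n ≥ 0.

6 | L(n)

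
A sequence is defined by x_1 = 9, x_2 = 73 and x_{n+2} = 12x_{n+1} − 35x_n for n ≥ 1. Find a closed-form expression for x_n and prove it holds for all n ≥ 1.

Claim: x_n = -5^n + 2·7^n.

Base cases: x_1 = 9 and -5^1 + 2·7^1 = 9; x_2 = 73 and -5^2 + 2·7^2 = 73.
Assume x_j = -5^j + 2·7^j for all 1 ≤ j ≤ r, where r ≥ 2.
Then x_{r+1} = 12x_r − 35x_{r−1} = 12·(-5^r + 2·7^r) − 35·(-5^{r−1} + 2·7^{r−1}) = -(12·5 − 35)5^{r−1} + 2·(12·7 − 35)7^{r−1} = -25·5^{r−1} + 98·7^{r−1} = -5^{r+1} + 2·7^{r+1}.
So the formula holds for r+1, and by strong induction x_n = -5^n + 2·7^n for all n ≥ 1.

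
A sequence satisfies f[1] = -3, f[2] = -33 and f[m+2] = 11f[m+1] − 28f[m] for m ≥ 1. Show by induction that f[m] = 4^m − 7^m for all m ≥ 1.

Base cases: f[1] = -3 and 4^1 − 7^1 = -3; f[2] = -33 and 4^2 − 7^2 = -33.
Assume f[j] = 4^j − 7^j for all 1 ≤ j ≤ k, where k ≥ 2.
Then f[k+1] = 11f[k] − 28f[k−1] = 11·(4^k − 7^k) − 28·(4^{k−1} − 7^{k−1}) = (11·4 − 28)4^{k−1} − (11·7 − 28)7^{k−1} = 16·4^{k−1} − 49·7^{k−1} = 4^{k+1} − 7^{k+1}.
This completes the inductive step, so f[m] = 4^m − 7^m for all m ≥ 1.

f[m] = 4^m − 7^m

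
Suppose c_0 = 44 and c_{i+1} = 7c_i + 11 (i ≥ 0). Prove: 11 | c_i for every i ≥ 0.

Base case: c_0 = 44 = 11·4, so 11 | c_0.
Assume 11 | c_k, so c_k = 11t for some integer t.
Then c_{k+1} = 7c_k + 11 = 7·(11t) + 11 = 11(7t + 1), so 11 | c_{k+1}.
Hence 11 | c_i for every i ≥ 0, by induction.

11 | c_i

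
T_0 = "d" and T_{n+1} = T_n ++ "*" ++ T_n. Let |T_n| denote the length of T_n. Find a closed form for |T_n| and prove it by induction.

Claim: |T_n| = 2^{n+1} − 1.

Base case: |T_0| = 1, and 2^{0+1} − 1 = 1.
Assume |T_j| = 2^{j+1} − 1.
Then |T_{j+1}| = |T_j| + 1 + |T_j| = 2|T_j| + 1 = 2(2^{j+1} − 1) + 1 = 2^{j+2} − 2 + 1 = 2^{j+2} − 1.
Hence |T_n| = 2^{n+1} − 1 for every n ≥ 0, by induction.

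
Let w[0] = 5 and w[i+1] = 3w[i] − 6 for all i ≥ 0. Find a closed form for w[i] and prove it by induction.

Claim: w[i] = 2·3^i + 3.

Base case: w[0] = 5, and 2·3^0 + 3 = 2 + 3 = 5.
Assume w[j] = 2·3^j + 3 for some j ≥ 0.
Then w[j+1] = 3w[j] − 6 = 3·(2·3^j + 3) − 6 = 6·3^j + 9 − 6 = 2·3^{j+1} + 3.
By induction, w[i] = 2·3^i + 3 for all i ≥ 0.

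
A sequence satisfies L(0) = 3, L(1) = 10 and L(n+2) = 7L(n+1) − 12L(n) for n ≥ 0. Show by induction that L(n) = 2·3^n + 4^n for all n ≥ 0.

Base cases: L(0) = 3 and 2·3^0 + 4^0 = 3; L(1) = 10 and 2·3^1 + 4^1 = 10.
Assume L(j) = 2·3^j + 4^j for all 0 ≤ j ≤ m, where m ≥ 1.
Then L(m+1) = 7L(m) − 12L(m−1) = 7·(2·3^m + 4^m) − 12·(2·3^{m−1} + 4^{m−1}) = 2·(7·3 − 12)3^{m−1} + (7·4 − 12)4^{m−1} = 18·3^{m−1} + 16·4^{m−1} = 2·3^{m+1} + 4^{m+1}.
So the formula holds for m+1, and by strong induction L(n) = 2·3^n + 4^n for all n ≥ 0.

L(n) = 2·3^n + 4^n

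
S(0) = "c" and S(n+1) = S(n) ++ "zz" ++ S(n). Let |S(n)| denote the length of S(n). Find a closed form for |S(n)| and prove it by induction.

Claim: |S(n)| = 3·2^n − 2.

Base case: |S(0)| = 1, and 3·2^0 − 2 = 1.
Assume |S(m)| = 3·2^m − 2.
Then |S(m+1)| = |S(m)| + 2 + |S(m)| = 2|S(m)| + 2 = 2(3·2^m − 2) + 2 = 3·2^{m+1} − 4 + 2 = 3·2^{m+1} − 2.
Hence |S(n)| = 3·2^n − 2 for every n ≥ 0, by induction.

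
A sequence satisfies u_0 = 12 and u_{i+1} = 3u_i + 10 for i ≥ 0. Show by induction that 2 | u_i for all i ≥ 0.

Base case: u_0 = 12 = 2·6, so 2 | u_0.
Assume 2 | u_m, so u_m = 2t for some integer t.
Then u_{m+1} = 3u_m + 10 = 3·(2t) + 10 = 2(3t + 5), so 2 | u_{m+1}.
By induction, 2 | u_i for all i ≥ 0.

2 | u_i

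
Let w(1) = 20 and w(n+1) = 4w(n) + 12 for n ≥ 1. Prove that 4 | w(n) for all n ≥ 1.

Base case: w(1) = 20 = 4·5, so 4 | w(1).
Assume 4 | w(r), so w(r) = 4t for some integer t.
Then w(r+1) = 4w(r) + 12 = 4·(4t) + 12 = 4(4t + 3), so 4 | w(r+1).
Hence 4 | w(n) for every n ≥ 1, by induction.

4 | w(n)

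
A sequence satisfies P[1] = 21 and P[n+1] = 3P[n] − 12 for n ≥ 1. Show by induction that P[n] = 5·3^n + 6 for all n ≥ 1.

Base case: P[1] = 21, and 5·3^1 + 6 = 15 + 6 = 21.
Assume P[r] = 5·3^r + 6 for some r ≥ 1.
Then P[r+1] = 3P[r] − 12 = 3·(5·3^r + 6) − 12 = 15·3^r + 18 − 12 = 5·3^{r+1} + 6.
This completes the inductive step, so P[n] = 5·3^n + 6 for all n ≥ 1.

P[n] = 5·3^n + 6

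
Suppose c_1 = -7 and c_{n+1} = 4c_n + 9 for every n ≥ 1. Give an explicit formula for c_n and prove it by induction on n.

Claim: c_n = -4^n − 3.

Base case: c_1 = -7, and -4^1 − 3 = -4 − 3 = -7.
Assume c_k = -4^k − 3 for some k ≥ 1.
Then c_{k+1} = 4c_k + 9 = 4·(-4^k − 3) + 9 = -4^{k+1} − 12 + 9 = -4^{k+1} − 3.
So the formula holds for k+1, and by induction c_n = -4^n − 3 for all n ≥ 1.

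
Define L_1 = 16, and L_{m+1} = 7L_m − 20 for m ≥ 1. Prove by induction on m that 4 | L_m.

Base case: L_1 = 16 = 4·4, so 4 | L_1.
Assume 4 | L_r, so L_r = 4t for some integer t.
Then L_{r+1} = 7L_r − 20 = 7·(4t) − 20 = 4(7t − 5), so 4 | L_{r+1}.
By induction, 4 | L_m for all m ≥ 1.

4 | L_m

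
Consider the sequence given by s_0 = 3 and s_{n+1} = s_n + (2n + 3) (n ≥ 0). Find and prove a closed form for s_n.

Claim: s_n = n^2 + 2n + 3.

Base case: s_0 = 3, and 0^2 + 2·0 + 3 = 3.
Assume s_j = j^2 + 2j + 3.
Then s_{j+1} = s_j + (2j + 3) = (j^2 + 2j + 3) + (2j + 3) = j^2 + 4j + 6,
and (j+1)^2 + 2·(j+1) + 3 = j^2 + 4j + 6.
This completes the inductive step, so s_n = n^2 + 2n + 3 for all n ≥ 0.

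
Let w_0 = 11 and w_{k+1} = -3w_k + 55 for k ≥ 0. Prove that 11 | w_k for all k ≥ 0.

Base case: w_0 = 11 = 11·1, so 11 | w_0.
Assume 11 | w_r, so w_r = 11t for some integer t.
Then w_{r+1} = -3w_r + 55 = -3·(11t) + 55 = 11(-3t + 5), so 11 | w_{r+1}.
By induction, 11 | w_k for all k ≥ 0.

11 | w_k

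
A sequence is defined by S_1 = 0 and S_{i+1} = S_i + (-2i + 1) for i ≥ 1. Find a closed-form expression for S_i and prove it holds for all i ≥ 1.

Claim: S_i = -i^2 + 2i − 1.

Base case: S_1 = 0, and -1^2 + 2·1 − 1 = 0.
Assume S_r = -r^2 + 2r − 1.
Then S_{r+1} = S_r + (-2r + 1) = (-r^2 + 2r − 1) + (-2r + 1) = -r^2,
and -(r+1)^2 + 2·(r+1) − 1 = -r^2.
Hence S_i = -i^2 + 2i − 1 for every i ≥ 1, by induction.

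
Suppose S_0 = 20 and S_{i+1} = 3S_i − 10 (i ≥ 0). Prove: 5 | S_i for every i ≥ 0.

Base case: S_0 = 20 = 5·4, so 5 | S_0.
Assume 5 | S_m, so S_m = 5t for some integer t.
Then S_{m+1} = 3S_m − 10 = 3·(5t) − 10 = 5(3t − 2), so 5 | S_{m+1}.
This completes the inductive step, so 5 | S_i for all i ≥ 0.

5 | S_i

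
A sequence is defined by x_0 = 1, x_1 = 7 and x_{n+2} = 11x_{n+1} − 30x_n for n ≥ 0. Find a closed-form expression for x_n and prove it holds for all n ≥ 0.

Claim: x_n = 2·6^n − 5^n.

Base cases: x_0 = 1 and 2·6^0 − 5^0 = 1; x_1 = 7 and 2·6^1 − 5^1 = 7.
Assume x_j = 2·6^j − 5^j for all 0 ≤ j ≤ m, where m ≥ 1.
Then x_{m+1} = 11x_m − 30x_{m−1} = 11·(2·6^m − 5^m) − 30·(2·6^{m−1} − 5^{m−1}) = 2·(11·6 − 30)6^{m−1} − (11·5 − 30)5^{m−1} = 72·6^{m−1} − 25·5^{m−1} = 2·6^{m+1} − 5^{m+1}.
This completes the inductive step, so x_n = 2·6^n − 5^n for all n ≥ 0.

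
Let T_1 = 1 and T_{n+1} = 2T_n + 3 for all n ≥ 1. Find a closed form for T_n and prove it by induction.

Claim: T_n = 2^{n+1} − 3.

Base case: T_1 = 1, and 2^{1+1} − 3 = 4 − 3 = 1.
Assume T_k = 2^{k+1} − 3 for some k ≥ 1.
Then T_{k+1} = 2T_k + 3 = 2·(2^{k+1} − 3) + 3 = 2^{k+2} − 6 + 3 = 2^{k+2} − 3.
Hence T_n = 2^{n+1} − 3 for every n ≥ 1, by induction.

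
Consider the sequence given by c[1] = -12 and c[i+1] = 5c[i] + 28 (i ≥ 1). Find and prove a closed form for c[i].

Claim: c[i] = -5^i − 7.

Base case: c[1] = -12, and -5^1 − 7 = -5 − 7 = -12.
Assume c[r] = -5^r − 7 for some r ≥ 1.
Then c[r+1] = 5c[r] + 28 = 5·(-5^r − 7) + 28 = -5^{r+1} − 35 + 28 = -5^{r+1} − 7.
Hence c[i] = -5^i − 7 for every i ≥ 1, by induction.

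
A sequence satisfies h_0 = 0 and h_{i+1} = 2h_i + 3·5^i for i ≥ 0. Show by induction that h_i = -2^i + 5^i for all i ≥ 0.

Base case: h_0 = 0, and -2^0 + 5^0 = -1 + 1 = 0.
Assume h_j = -2^j + 5^j for some j ≥ 0.
Then h_{j+1} = 2h_j + 3·5^j = 2·(-2^j + 5^j) + 3·5^j = -2^{j+1} + 2·5^j + 3·5^j = -2^{j+1} + 5·5^j = -2^{j+1} + 5^{j+1}.
By induction, h_i = -2^i + 5^i for all i ≥ 0.

h_i = -2^i + 5^i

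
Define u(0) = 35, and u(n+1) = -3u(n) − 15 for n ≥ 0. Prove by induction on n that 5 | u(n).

Base case: u(0) = 35 = 5·7, so 5 | u(0).
Assume 5 | u(m), so u(m) = 5t for some integer t.
Then u(m+1) = -3u(m) − 15 = -3·(5t) − 15 = 5(-3t − 3), so 5 | u(m+1).
Hence 5 | u(n) for every n ≥ 0, by induction.

5 | u(n)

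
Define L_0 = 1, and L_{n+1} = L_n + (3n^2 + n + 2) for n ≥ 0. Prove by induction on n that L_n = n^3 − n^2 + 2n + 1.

Base case: L_0 = 1, and 0^3 − 0^2 + 2·0 + 1 = 1.
Assume L_j = j^3 − j^2 + 2j + 1.
Then L_{j+1} = L_j + (3j^2 + j + 2) = (j^3 − j^2 + 2j + 1) + (3j^2 + j + 2) = j^3 + 2j^2 + 3j + 3,
and (j+1)^3 − (j+1)^2 + 2·(j+1) + 1 = j^3 + 2j^2 + 3j + 3.
This completes the inductive step, so L_n = n^3 − n^2 + 2n + 1 for all n ≥ 0.

L_n = n^3 − n^2 + 2n + 1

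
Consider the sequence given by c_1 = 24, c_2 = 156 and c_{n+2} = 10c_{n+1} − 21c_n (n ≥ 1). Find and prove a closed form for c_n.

Claim: c_n = 3·7^n + 3^n.

Base cases: c_1 = 24 and 3·7^1 + 3^1 = 24; c_2 = 156 and 3·7^2 + 3^2 = 156.
Assume c_j = 3·7^j + 3^j for all 1 ≤ j ≤ m, where m ≥ 2.
Then c_{m+1} = 10c_m − 21c_{m−1} = 10·(3·7^m + 3^m) − 21·(3·7^{m−1} + 3^{m−1}) = 3·(10·7 − 21)7^{m−1} + (10·3 − 21)3^{m−1} = 147·7^{m−1} + 9·3^{m−1} = 3·7^{m+1} + 3^{m+1}.
Hence c_n = 3·7^n + 3^n for every n ≥ 1, by strong induction.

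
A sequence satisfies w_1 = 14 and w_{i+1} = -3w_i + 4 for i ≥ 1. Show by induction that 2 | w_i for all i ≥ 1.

Base case: w_1 = 14 = 2·7, so 2 | w_1.
Assume 2 | w_j, so w_j = 2t for some integer t.
Then w_{j+1} = -3w_j + 4 = -3·(2t) + 4 = 2(-3t + 2), so 2 | w_{j+1}.
By induction, 2 | w_i for all i ≥ 1.

2 | w_i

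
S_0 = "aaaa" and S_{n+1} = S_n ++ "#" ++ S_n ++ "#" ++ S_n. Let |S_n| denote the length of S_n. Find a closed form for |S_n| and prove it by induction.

Claim: |S_n| = 5·3^n − 1.

Base case: |S_0| = 4, and 5·3^0 − 1 = 4.
Assume |S_r| = 5·3^r − 1.
Then |S_{r+1}| = 3|S_r| + 2 = 3(5·3^r − 1) + 2 = 5·3^{r+1} − 3 + 2 = 5·3^{r+1} − 1.
By induction, |S_n| = 5·3^n − 1 for all n ≥ 0.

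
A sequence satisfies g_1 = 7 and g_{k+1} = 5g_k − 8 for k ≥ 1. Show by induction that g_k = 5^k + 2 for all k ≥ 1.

Base case: g_1 = 7, and 5^1 + 2 = 5 + 2 = 7.
Assume g_j = 5^j + 2 for some j ≥ 1.
Then g_{j+1} = 5g_j − 8 = 5·(5^j + 2) − 8 = 5^{j+1} + 10 − 8 = 5^{j+1} + 2.
By induction, g_k = 5^k + 2 for all k ≥ 1.

g_k = 5^k + 2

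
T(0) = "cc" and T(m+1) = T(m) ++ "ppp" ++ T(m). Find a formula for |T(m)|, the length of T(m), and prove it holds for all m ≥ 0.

Claim: |T(m)| = 5·2^m − 3.

Base case: |T(0)| = 2, and 5·2^0 − 3 = 2.
Assume |T(r)| = 5·2^r − 3.
Then |T(r+1)| = |T(r)| + 3 + |T(r)| = 2|T(r)| + 3 = 2(5·2^r − 3) + 3 = 5·2^{r+1} − 6 + 3 = 5·2^{r+1} − 3.
So the formula holds for r+1, and by induction |T(m)| = 5·2^m − 3 for all m ≥ 0.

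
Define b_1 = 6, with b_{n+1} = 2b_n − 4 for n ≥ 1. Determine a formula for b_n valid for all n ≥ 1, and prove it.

Claim: b_n = 2^n + 4.

Base case: b_1 = 6, and 2^1 + 4 = 2 + 4 = 6.
Assume b_j = 2^j + 4 for some j ≥ 1.
Then b_{j+1} = 2b_j − 4 = 2·(2^j + 4) − 4 = 2^{j+1} + 8 − 4 = 2^{j+1} + 4.
Hence b_n = 2^n + 4 for every n ≥ 1, by induction.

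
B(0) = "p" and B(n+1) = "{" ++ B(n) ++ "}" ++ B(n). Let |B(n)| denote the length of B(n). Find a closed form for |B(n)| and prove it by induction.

Claim: |B(n)| = 3·2^n − 2.

Base case: |B(0)| = 1, and 3·2^0 − 2 = 1.
Assume |B(r)| = 3·2^r − 2.
Then |B(r+1)| = 1 + |B(r)| + 1 + |B(r)| = 2|B(r)| + 2 = 2(3·2^r − 2) + 2 = 3·2^{r+1} − 4 + 2 = 3·2^{r+1} − 2.
This completes the inductive step, so |B(n)| = 3·2^n − 2 for all n ≥ 0.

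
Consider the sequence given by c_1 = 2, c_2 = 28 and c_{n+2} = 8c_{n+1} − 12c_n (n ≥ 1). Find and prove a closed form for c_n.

Claim: c_n = 6^n − 2·2^n.

Base cases: c_1 = 2 and 6^1 − 2·2^1 = 2; c_2 = 28 and 6^2 − 2·2^2 = 28.
Assume c_j = 6^j − 2·2^j for all 1 ≤ j ≤ r, where r ≥ 2.
Then c_{r+1} = 8c_r − 12c_{r−1} = 8·(6^r − 2·2^r) − 12·(6^{r−1} − 2·2^{r−1}) = (8·6 − 12)6^{r−1} − 2·(8·2 − 12)2^{r−1} = 36·6^{r−1} − 8·2^{r−1} = 6^{r+1} − 2·2^{r+1}.
By strong induction, c_n = 6^n − 2·2^n for all n ≥ 1.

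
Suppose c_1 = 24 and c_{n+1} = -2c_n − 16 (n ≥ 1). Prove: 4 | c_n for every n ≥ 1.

Base case: c_1 = 24 = 4·6, so 4 | c_1.
Assume 4 | c_r, so c_r = 4t for some integer t.
Then c_{r+1} = -2c_r − 16 = -2·(4t) − 16 = 4(-2t − 4), so 4 | c_{r+1}.
Hence 4 | c_n for every n ≥ 1, by induction.

4 | c_n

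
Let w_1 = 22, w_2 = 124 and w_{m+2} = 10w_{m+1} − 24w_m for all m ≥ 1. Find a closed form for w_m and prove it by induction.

Claim: w_m = 3·6^m + 4^m.

Base cases: w_1 = 22 and 3·6^1 + 4^1 = 22; w_2 = 124 and 3·6^2 + 4^2 = 124.
Assume w_j = 3·6^j + 4^j for all 1 ≤ j ≤ k, where k ≥ 2.
Then w_{k+1} = 10w_k − 24w_{k−1} = 10·(3·6^k + 4^k) − 24·(3·6^{k−1} + 4^{k−1}) = 3·(10·6 − 24)6^{k−1} + (10·4 − 24)4^{k−1} = 108·6^{k−1} + 16·4^{k−1} = 3·6^{k+1} + 4^{k+1}.
Hence w_m = 3·6^m + 4^m for every m ≥ 1, by strong induction.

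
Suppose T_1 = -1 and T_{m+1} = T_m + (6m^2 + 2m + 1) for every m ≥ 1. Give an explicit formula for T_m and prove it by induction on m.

Claim: T_m = 2m^3 − 2m^2 + m − 2.

Base case: T_1 = -1, and 2·1^3 − 2·1^2 + 1 − 2 = -1.
Assume T_k = 2k^3 − 2k^2 + k − 2.
Then T_{k+1} = T_k + (6k^2 + 2k + 1) = (2k^3 − 2k^2 + k − 2) + (6k^2 + 2k + 1) = 2k^3 + 4k^2 + 3k − 1,
and 2·(k+1)^3 − 2·(k+1)^2 + (k+1) − 2 = 2k^3 + 4k^2 + 3k − 1.
This completes the inductive step, so T_m = 2m^3 − 2m^2 + m − 2 for all m ≥ 1.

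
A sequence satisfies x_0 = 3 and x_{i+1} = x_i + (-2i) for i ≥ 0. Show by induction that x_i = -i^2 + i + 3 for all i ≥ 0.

Base case: x_0 = 3, and -0^2 + 0 + 3 = 3.
Assume x_r = -r^2 + r + 3.
Then x_{r+1} = x_r + (-2r) = (-r^2 + r + 3) + (-2r) = -r^2 − r + 3,
and -(r+1)^2 + (r+1) + 3 = -r^2 − r + 3.
By induction, x_i = -i^2 + i + 3 for all i ≥ 0.

x_i = -i^2 + i + 3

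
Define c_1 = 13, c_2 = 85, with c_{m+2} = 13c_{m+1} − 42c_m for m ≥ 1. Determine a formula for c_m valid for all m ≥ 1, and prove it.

Claim: c_m = 7^m + 6^m.

Base cases: c_1 = 13 and 7^1 + 6^1 = 13; c_2 = 85 and 7^2 + 6^2 = 85.
Assume c_i = 7^i + 6^i for all 1 ≤ i ≤ j, where j ≥ 2.
Then c_{j+1} = 13c_j − 42c_{j−1} = 13·(7^j + 6^j) − 42·(7^{j−1} + 6^{j−1}) = (13·7 − 42)7^{j−1} + (13·6 − 42)6^{j−1} = 49·7^{j−1} + 36·6^{j−1} = 7^{j+1} + 6^{j+1}.
This completes the inductive step, so c_m = 7^m + 6^m for all m ≥ 1.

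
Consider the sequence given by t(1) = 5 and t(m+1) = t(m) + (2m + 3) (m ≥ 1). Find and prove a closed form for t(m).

Claim: t(m) = m^2 + 2m + 2.

Base case: t(1) = 5, and 1^2 + 2·1 + 2 = 5.
Assume t(r) = r^2 + 2r + 2.
Then t(r+1) = t(r) + (2r + 3) = (r^2 + 2r + 2) + (2r + 3) = r^2 + 4r + 5,
and (r+1)^2 + 2·(r+1) + 2 = r^2 + 4r + 5.
This completes the inductive step, so t(m) = m^2 + 2m + 2 for all m ≥ 1.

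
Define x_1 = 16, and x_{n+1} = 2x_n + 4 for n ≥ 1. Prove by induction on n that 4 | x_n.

Base case: x_1 = 16 = 4·4, so 4 | x_1.
Assume 4 | x_r, so x_r = 4t for some integer t.
Then x_{r+1} = 2x_r + 4 = 2·(4t) + 4 = 4(2t + 1), so 4 | x_{r+1}.
This completes the inductive step, so 4 | x_n for all n ≥ 1.

4 | x_n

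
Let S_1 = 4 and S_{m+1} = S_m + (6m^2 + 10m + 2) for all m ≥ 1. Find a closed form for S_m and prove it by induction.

Claim: S_m = 2m^3 + 2m^2 − 2m + 2.

Base case: S_1 = 4, and 2·1^3 + 2·1^2 − 2·1 + 2 = 4.
Assume S_r = 2r^3 + 2r^2 − 2r + 2.
Then S_{r+1} = S_r + (6r^2 + 10r + 2) = (2r^3 + 2r^2 − 2r + 2) + (6r^2 + 10r + 2) = 2r^3 + 8r^2 + 8r + 4,
and 2·(r+1)^3 + 2·(r+1)^2 − 2·(r+1) + 2 = 2r^3 + 8r^2 + 8r + 4.
Hence S_m = 2m^3 + 2m^2 − 2m + 2 for every m ≥ 1, by induction.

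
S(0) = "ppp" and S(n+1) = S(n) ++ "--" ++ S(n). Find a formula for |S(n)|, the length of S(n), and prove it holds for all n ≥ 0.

Claim: |S(n)| = 5·2^n − 2.

Base case: |S(0)| = 3, and 5·2^0 − 2 = 3.
Assume |S(m)| = 5·2^m − 2.
Then |S(m+1)| = |S(m)| + 2 + |S(m)| = 2|S(m)| + 2 = 2(5·2^m − 2) + 2 = 5·2^{m+1} − 4 + 2 = 5·2^{m+1} − 2.
This completes the inductive step, so |S(n)| = 5·2^n − 2 for all n ≥ 0.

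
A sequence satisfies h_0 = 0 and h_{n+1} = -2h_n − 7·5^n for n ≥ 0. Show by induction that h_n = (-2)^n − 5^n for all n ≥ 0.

Base case: h_0 = 0, and (-2)^0 − 5^0 = 1 − 1 = 0.
Assume h_m = (-2)^m − 5^m for some m ≥ 0.
Then h_{m+1} = -2h_m − 7·5^m = -2·((-2)^m − 5^m) − 7·5^m = (-2)^{m+1} + 2·5^m − 7·5^m = (-2)^{m+1} − 5·5^m = (-2)^{m+1} − 5^{m+1}.
Hence h_n = (-2)^n − 5^n for every n ≥ 0, by induction.

h_n = (-2)^n − 5^n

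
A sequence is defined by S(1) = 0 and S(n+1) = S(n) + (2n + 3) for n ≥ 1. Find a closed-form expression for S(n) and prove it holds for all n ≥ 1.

Claim: S(n) = n^2 + 2n − 3.

Base case: S(1) = 0, and 1^2 + 2·1 − 3 = 0.
Assume S(r) = r^2 + 2r − 3.
Then S(r+1) = S(r) + (2r + 3) = (r^2 + 2r − 3) + (2r + 3) = r^2 + 4r,
and (r+1)^2 + 2·(r+1) − 3 = r^2 + 4r.
Hence S(n) = n^2 + 2n − 3 for every n ≥ 1, by induction.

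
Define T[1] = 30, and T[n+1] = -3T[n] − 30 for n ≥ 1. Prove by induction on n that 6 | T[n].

Base case: T[1] = 30 = 6·5, so 6 | T[1].
Assume 6 | T[k], so T[k] = 6t for some integer t.
Then T[k+1] = -3T[k] − 30 = -3·(6t) − 30 = 6(-3t − 5), so 6 | T[k+1].
Hence 6 | T[n] for every n ≥ 1, by induction.

6 | T[n]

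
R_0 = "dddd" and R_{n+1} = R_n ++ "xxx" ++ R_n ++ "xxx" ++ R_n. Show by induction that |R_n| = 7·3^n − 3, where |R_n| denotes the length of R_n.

Base case: |R_0| = 4, and 7·3^0 − 3 = 4.
Assume |R_m| = 7·3^m − 3.
Then |R_{m+1}| = 3|R_m| + 6 = 3(7·3^m − 3) + 6 = 7·3^{m+1} − 9 + 6 = 7·3^{m+1} − 3.
This completes the inductive step, so |R_n| = 7·3^n − 3 for all n ≥ 0.

|R_n| = 7·3^n − 3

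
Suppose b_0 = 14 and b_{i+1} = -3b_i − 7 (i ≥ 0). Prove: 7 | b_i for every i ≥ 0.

Base case: b_0 = 14 = 7·2, so 7 | b_0.
Assume 7 | b_j, so b_j = 7t for some integer t.
Then b_{j+1} = -3b_j − 7 = -3·(7t) − 7 = 7(-3t − 1), so 7 | b_{j+1}.
So the property holds for j+1, and by induction 7 | b_i for all i ≥ 0.

7 | b_i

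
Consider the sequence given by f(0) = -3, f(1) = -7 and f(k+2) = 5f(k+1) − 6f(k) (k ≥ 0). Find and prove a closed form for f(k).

Claim: f(k) = -3^k − 2·2^k.

Base cases: f(0) = -3 and -3^0 − 2·2^0 = -3; f(1) = -7 and -3^1 − 2·2^1 = -7.
Assume f(j) = -3^j − 2·2^j for all 0 ≤ j ≤ r, where r ≥ 1.
Then f(r+1) = 5f(r) − 6f(r−1) = 5·(-3^r − 2·2^r) − 6·(-3^{r−1} − 2·2^{r−1}) = -(5·3 − 6)3^{r−1} − 2·(5·2 − 6)2^{r−1} = -9·3^{r−1} − 8·2^{r−1} = -3^{r+1} − 2·2^{r+1}.
So the formula holds for r+1, and by strong induction f(k) = -3^k − 2·2^k for all k ≥ 0.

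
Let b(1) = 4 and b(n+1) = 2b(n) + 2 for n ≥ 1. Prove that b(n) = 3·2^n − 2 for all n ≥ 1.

Base case: b(1) = 4, and 3·2^1 − 2 = 6 − 2 = 4.
Assume b(m) = 3·2^m − 2 for some m ≥ 1.
Then b(m+1) = 2b(m) + 2 = 2·(3·2^m − 2) + 2 = 6·2^m − 4 + 2 = 3·2^{m+1} − 2.
By induction, b(n) = 3·2^n − 2 for all n ≥ 1.

b(n) = 3·2^n − 2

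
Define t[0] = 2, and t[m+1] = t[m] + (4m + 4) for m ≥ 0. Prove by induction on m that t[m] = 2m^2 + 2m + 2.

Base case: t[0] = 2, and 2·0^2 + 2·0 + 2 = 2.
Assume t[r] = 2r^2 + 2r + 2.
Then t[r+1] = t[r] + (4r + 4) = (2r^2 + 2r + 2) + (4r + 4) = 2r^2 + 6r + 6,
and 2·(r+1)^2 + 2·(r+1) + 2 = 2r^2 + 6r + 6.
Hence t[m] = 2m^2 + 2m + 2 for every m ≥ 0, by induction.

t[m] = 2m^2 + 2m + 2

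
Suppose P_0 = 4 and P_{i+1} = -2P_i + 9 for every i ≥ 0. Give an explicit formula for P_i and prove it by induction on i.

Claim: P_i = (-2)^i + 3.

Base case: P_0 = 4, and (-2)^0 + 3 = 1 + 3 = 4.
Assume P_k = (-2)^k + 3 for some k ≥ 0.
Then P_{k+1} = -2P_k + 9 = -2·((-2)^k + 3) + 9 = -2·(-2)^k − 6 + 9 = (-2)^{k+1} + 3.
So the formula holds for k+1, and by induction P_i = (-2)^i + 3 for all i ≥ 0.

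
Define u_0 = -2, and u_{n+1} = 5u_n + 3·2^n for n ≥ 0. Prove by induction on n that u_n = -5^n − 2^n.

Base case: u_0 = -2, and -5^0 − 2^0 = -1 − 1 = -2.
Assume u_k = -5^k − 2^k for some k ≥ 0.
Then u_{k+1} = 5u_k + 3·2^k = 5·(-5^k − 2^k) + 3·2^k = -5^{k+1} − 5·2^k + 3·2^k = -5^{k+1} − 2·2^k = -5^{k+1} − 2^{k+1}.
This completes the inductive step, so u_n = -5^n − 2^n for all n ≥ 0.

u_n = -5^n − 2^n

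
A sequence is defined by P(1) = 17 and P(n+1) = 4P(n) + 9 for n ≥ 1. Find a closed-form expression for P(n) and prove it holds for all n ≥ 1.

Claim: P(n) = 5·4^n − 3.

Base case: P(1) = 17, and 5·4^1 − 3 = 20 − 3 = 17.
Assume P(r) = 5·4^r − 3 for some r ≥ 1.
Then P(r+1) = 4P(r) + 9 = 4·(5·4^r − 3) + 9 = 20·4^r − 12 + 9 = 5·4^{r+1} − 3.
This completes the inductive step, so P(n) = 5·4^n − 3 for all n ≥ 1.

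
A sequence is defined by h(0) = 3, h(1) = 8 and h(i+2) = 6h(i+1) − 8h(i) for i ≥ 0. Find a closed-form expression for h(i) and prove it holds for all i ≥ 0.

Claim: h(i) = 4^i + 2·2^i.

Base cases: h(0) = 3 and 4^0 + 2·2^0 = 3; h(1) = 8 and 4^1 + 2·2^1 = 8.
Assume h(j) = 4^j + 2·2^j for all 0 ≤ j ≤ k, where k ≥ 1.
Then h(k+1) = 6h(k) − 8h(k−1) = 6·(4^k + 2·2^k) − 8·(4^{k−1} + 2·2^{k−1}) = (6·4 − 8)4^{k−1} + 2·(6·2 − 8)2^{k−1} = 16·4^{k−1} + 8·2^{k−1} = 4^{k+1} + 2·2^{k+1}.
Hence h(i) = 4^i + 2·2^i for every i ≥ 0, by strong induction.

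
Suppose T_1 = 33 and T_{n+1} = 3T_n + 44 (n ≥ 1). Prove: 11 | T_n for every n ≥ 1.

Base case: T_1 = 33 = 11·3, so 11 | T_1.
Assume 11 | T_r, so T_r = 11t for some integer t.
Then T_{r+1} = 3T_r + 44 = 3·(11t) + 44 = 11(3t + 4), so 11 | T_{r+1}.
So the property holds for r+1, and by induction 11 | T_n for all n ≥ 1.

11 | T_n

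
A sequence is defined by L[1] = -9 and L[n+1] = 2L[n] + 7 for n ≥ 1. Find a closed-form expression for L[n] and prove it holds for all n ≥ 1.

Claim: L[n] = -2^n − 7.

Base case: L[1] = -9, and -2^1 − 7 = -2 − 7 = -9.
Assume L[m] = -2^m − 7 for some m ≥ 1.
Then L[m+1] = 2L[m] + 7 = 2·(-2^m − 7) + 7 = -2^{m+1} − 14 + 7 = -2^{m+1} − 7.
So the formula holds for m+1, and by induction L[n] = -2^n − 7 for all n ≥ 1.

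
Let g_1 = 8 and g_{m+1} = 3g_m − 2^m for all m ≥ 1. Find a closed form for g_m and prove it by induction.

Claim: g_m = 2·3^m + 2^m.

Base case: g_1 = 8, and 2·3^1 + 2^1 = 6 + 2 = 8.
Assume g_r = 2·3^r + 2^r for some r ≥ 1.
Then g_{r+1} = 3g_r − 2^r = 3·(2·3^r + 2^r) − 2^r = 2·3^{r+1} + 3·2^r − 2^r = 2·3^{r+1} + 2·2^r = 2·3^{r+1} + 2^{r+1}.
Hence g_m = 2·3^m + 2^m for every m ≥ 1, by induction.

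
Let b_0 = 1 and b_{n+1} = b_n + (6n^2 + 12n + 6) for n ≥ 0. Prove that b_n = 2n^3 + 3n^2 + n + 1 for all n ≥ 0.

Base case: b_0 = 1, and 2·0^3 + 3·0^2 + 0 + 1 = 1.
Assume b_k = 2k^3 + 3k^2 + k + 1.
Then b_{k+1} = b_k + (6k^2 + 12k + 6) = (2k^3 + 3k^2 + k + 1) + (6k^2 + 12k + 6) = 2k^3 + 9k^2 + 13k + 7,
and 2·(k+1)^3 + 3·(k+1)^2 + (k+1) + 1 = 2k^3 + 9k^2 + 13k + 7.
By induction, b_n = 2n^3 + 3n^2 + n + 1 for all n ≥ 0.

b_n = 2n^3 + 3n^2 + n + 1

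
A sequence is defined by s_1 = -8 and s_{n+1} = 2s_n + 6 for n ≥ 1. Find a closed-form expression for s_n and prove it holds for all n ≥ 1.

Claim: s_n = -2^n − 6.

Base case: s_1 = -8, and -2^1 − 6 = -2 − 6 = -8.
Assume s_m = -2^m − 6 for some m ≥ 1.
Then s_{m+1} = 2s_m + 6 = 2·(-2^m − 6) + 6 = -2^{m+1} − 12 + 6 = -2^{m+1} − 6.
Hence s_n = -2^n − 6 for every n ≥ 1, by induction.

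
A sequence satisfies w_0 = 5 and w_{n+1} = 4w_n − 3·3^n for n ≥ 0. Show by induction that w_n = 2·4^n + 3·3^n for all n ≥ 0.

Base case: w_0 = 5, and 2·4^0 + 3·3^0 = 2 + 3 = 5.
Assume w_j = 2·4^j + 3·3^j for some j ≥ 0.
Then w_{j+1} = 4w_j − 3·3^j = 4·(2·4^j + 3·3^j) − 3·3^j = 2·4^{j+1} + 12·3^j − 3·3^j = 2·4^{j+1} + 9·3^j = 2·4^{j+1} + 3·3^{j+1}.
By induction, w_n = 2·4^n + 3·3^n for all n ≥ 0.

w_n = 2·4^n + 3·3^n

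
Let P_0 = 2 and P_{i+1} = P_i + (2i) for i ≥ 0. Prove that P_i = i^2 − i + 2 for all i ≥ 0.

Base case: P_0 = 2, and 0^2 − 0 + 2 = 2.
Assume P_k = k^2 − k + 2.
Then P_{k+1} = P_k + (2k) = (k^2 − k + 2) + (2k) = k^2 + k + 2,
and (k+1)^2 − (k+1) + 2 = k^2 + k + 2.
Hence P_i = i^2 − i + 2 for every i ≥ 0, by induction.

P_i = i^2 − i + 2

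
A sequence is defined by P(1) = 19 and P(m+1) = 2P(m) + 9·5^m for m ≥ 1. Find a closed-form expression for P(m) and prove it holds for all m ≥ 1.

Claim: P(m) = 2·2^m + 3·5^m.

Base case: P(1) = 19, and 2·2^1 + 3·5^1 = 4 + 15 = 19.
Assume P(r) = 2·2^r + 3·5^r for some r ≥ 1.
Then P(r+1) = 2P(r) + 9·5^r = 2·(2·2^r + 3·5^r) + 9·5^r = 2·2^{r+1} + 6·5^r + 9·5^r = 2·2^{r+1} + 15·5^r = 2·2^{r+1} + 3·5^{r+1}.
Hence P(m) = 2·2^m + 3·5^m for every m ≥ 1, by induction.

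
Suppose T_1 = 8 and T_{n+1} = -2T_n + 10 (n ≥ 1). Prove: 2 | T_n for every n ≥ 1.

Base case: T_1 = 8 = 2·4, so 2 | T_1.
Assume 2 | T_k, so T_k = 2t for some integer t.
Then T_{k+1} = -2T_k + 10 = -2·(2t) + 10 = 2(-2t + 5), so 2 | T_{k+1}.
By induction, 2 | T_n for all n ≥ 1.

2 | T_n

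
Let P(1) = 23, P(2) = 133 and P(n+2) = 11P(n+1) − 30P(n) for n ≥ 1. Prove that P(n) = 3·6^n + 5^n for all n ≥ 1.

Base cases: P(1) = 23 and 3·6^1 + 5^1 = 23; P(2) = 133 and 3·6^2 + 5^2 = 133.
Assume P(j) = 3·6^j + 5^j for all 1 ≤ j ≤ k, where k ≥ 2.
Then P(k+1) = 11P(k) − 30P(k−1) = 11·(3·6^k + 5^k) − 30·(3·6^{k−1} + 5^{k−1}) = 3·(11·6 − 30)6^{k−1} + (11·5 − 30)5^{k−1} = 108·6^{k−1} + 25·5^{k−1} = 3·6^{k+1} + 5^{k+1}.
By strong induction, P(n) = 3·6^n + 5^n for all n ≥ 1.

P(n) = 3·6^n + 5^n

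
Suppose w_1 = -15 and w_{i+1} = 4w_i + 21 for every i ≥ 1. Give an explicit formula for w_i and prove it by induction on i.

Claim: w_i = -2·4^i − 7.

Base case: w_1 = -15, and -2·4^1 − 7 = -8 − 7 = -15.
Assume w_j = -2·4^j − 7 for some j ≥ 1.
Then w_{j+1} = 4w_j + 21 = 4·(-2·4^j − 7) + 21 = -8·4^j − 28 + 21 = -2·4^{j+1} − 7.
By induction, w_i = -2·4^i − 7 for all i ≥ 1.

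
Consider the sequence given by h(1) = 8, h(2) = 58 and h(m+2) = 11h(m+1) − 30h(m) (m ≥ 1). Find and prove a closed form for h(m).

Claim: h(m) = 3·6^m − 2·5^m.

Base cases: h(1) = 8 and 3·6^1 − 2·5^1 = 8; h(2) = 58 and 3·6^2 − 2·5^2 = 58.
Assume h(j) = 3·6^j − 2·5^j for all 1 ≤ j ≤ r, where r ≥ 2.
Then h(r+1) = 11h(r) − 30h(r−1) = 11·(3·6^r − 2·5^r) − 30·(3·6^{r−1} − 2·5^{r−1}) = 3·(11·6 − 30)6^{r−1} − 2·(11·5 − 30)5^{r−1} = 108·6^{r−1} − 50·5^{r−1} = 3·6^{r+1} − 2·5^{r+1}.
By strong induction, h(m) = 3·6^m − 2·5^m for all m ≥ 1.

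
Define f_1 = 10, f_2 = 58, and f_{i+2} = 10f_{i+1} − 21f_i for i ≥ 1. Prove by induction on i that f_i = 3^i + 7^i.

Base cases: f_1 = 10 and 3^1 + 7^1 = 10; f_2 = 58 and 3^2 + 7^2 = 58.
Assume f_j = 3^j + 7^j for all 1 ≤ j ≤ r, where r ≥ 2.
Then f_{r+1} = 10f_r − 21f_{r−1} = 10·(3^r + 7^r) − 21·(3^{r−1} + 7^{r−1}) = (10·3 − 21)3^{r−1} + (10·7 − 21)7^{r−1} = 9·3^{r−1} + 49·7^{r−1} = 3^{r+1} + 7^{r+1}.
Hence f_i = 3^i + 7^i for every i ≥ 1, by strong induction.

f_i = 3^i + 7^i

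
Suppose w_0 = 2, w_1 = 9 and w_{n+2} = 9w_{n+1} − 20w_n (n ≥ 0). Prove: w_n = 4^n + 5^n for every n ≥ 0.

Base cases: w_0 = 2 and 4^0 + 5^0 = 2; w_1 = 9 and 4^1 + 5^1 = 9.
Assume w_j = 4^j + 5^j for all 0 ≤ j ≤ r, where r ≥ 1.
Then w_{r+1} = 9w_r − 20w_{r−1} = 9·(4^r + 5^r) − 20·(4^{r−1} + 5^{r−1}) = (9·4 − 20)4^{r−1} + (9·5 − 20)5^{r−1} = 16·4^{r−1} + 25·5^{r−1} = 4^{r+1} + 5^{r+1}.
Hence w_n = 4^n + 5^n for every n ≥ 0, by strong induction.

w_n = 4^n + 5^n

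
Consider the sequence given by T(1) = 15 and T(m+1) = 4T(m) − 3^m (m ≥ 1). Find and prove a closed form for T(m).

Claim: T(m) = 3·4^m + 3^m.

Base case: T(1) = 15, and 3·4^1 + 3^1 = 12 + 3 = 15.
Assume T(r) = 3·4^r + 3^r for some r ≥ 1.
Then T(r+1) = 4T(r) − 3^r = 4·(3·4^r + 3^r) − 3^r = 3·4^{r+1} + 4·3^r − 3^r = 3·4^{r+1} + 3·3^r = 3·4^{r+1} + 3^{r+1}.
By induction, T(m) = 3·4^m + 3^m for all m ≥ 1.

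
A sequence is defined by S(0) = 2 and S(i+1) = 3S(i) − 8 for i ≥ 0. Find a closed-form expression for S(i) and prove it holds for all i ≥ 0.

Claim: S(i) = -2·3^i + 4.

Base case: S(0) = 2, and -2·3^0 + 4 = -2 + 4 = 2.
Assume S(k) = -2·3^k + 4 for some k ≥ 0.
Then S(k+1) = 3S(k) − 8 = 3·(-2·3^k + 4) − 8 = -6·3^k + 12 − 8 = -2·3^{k+1} + 4.
Hence S(i) = -2·3^i + 4 for every i ≥ 0, by induction.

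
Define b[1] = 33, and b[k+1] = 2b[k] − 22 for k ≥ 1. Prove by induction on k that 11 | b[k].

Base case: b[1] = 33 = 11·3, so 11 | b[1].
Assume 11 | b[r], so b[r] = 11t for some integer t.
Then b[r+1] = 2b[r] − 22 = 2·(11t) − 22 = 11(2t − 2), so 11 | b[r+1].
Hence 11 | b[k] for every k ≥ 1, by induction.

11 | b[k]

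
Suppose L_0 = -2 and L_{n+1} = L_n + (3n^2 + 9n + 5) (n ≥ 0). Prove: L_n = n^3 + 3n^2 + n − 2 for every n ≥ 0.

Base case: L_0 = -2, and 0^3 + 3·0^2 + 0 − 2 = -2.
Assume L_k = k^3 + 3k^2 + k − 2.
Then L_{k+1} = L_k + (3k^2 + 9k + 5) = (k^3 + 3k^2 + k − 2) + (3k^2 + 9k + 5) = k^3 + 6k^2 + 10k + 3,
and (k+1)^3 + 3·(k+1)^2 + (k+1) − 2 = k^3 + 6k^2 + 10k + 3.
By induction, L_n = n^3 + 3n^2 + n − 2 for all n ≥ 0.

L_n = n^3 + 3n^2 + n − 2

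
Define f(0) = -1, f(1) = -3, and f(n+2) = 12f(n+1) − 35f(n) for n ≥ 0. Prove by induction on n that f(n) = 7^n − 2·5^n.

Base cases: f(0) = -1 and 7^0 − 2·5^0 = -1; f(1) = -3 and 7^1 − 2·5^1 = -3.
Assume f(j) = 7^j − 2·5^j for all 0 ≤ j ≤ r, where r ≥ 1.
Then f(r+1) = 12f(r) − 35f(r−1) = 12·(7^r − 2·5^r) − 35·(7^{r−1} − 2·5^{r−1}) = (12·7 − 35)7^{r−1} − 2·(12·5 − 35)5^{r−1} = 49·7^{r−1} − 50·5^{r−1} = 7^{r+1} − 2·5^{r+1}.
By strong induction, f(n) = 7^n − 2·5^n for all n ≥ 0.

f(n) = 7^n − 2·5^n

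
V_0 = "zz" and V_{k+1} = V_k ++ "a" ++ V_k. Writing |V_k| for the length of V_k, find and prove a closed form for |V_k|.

Claim: |V_k| = 3·2^k − 1.

Base case: |V_0| = 2, and 3·2^0 − 1 = 2.
Assume |V_j| = 3·2^j − 1.
Then |V_{j+1}| = |V_j| + 1 + |V_j| = 2|V_j| + 1 = 2(3·2^j − 1) + 1 = 3·2^{j+1} − 2 + 1 = 3·2^{j+1} − 1.
Hence |V_k| = 3·2^k − 1 for every k ≥ 0, by induction.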